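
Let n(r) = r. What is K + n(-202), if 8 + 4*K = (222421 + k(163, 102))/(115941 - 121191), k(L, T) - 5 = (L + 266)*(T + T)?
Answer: -765657/3500 ≈ -218.76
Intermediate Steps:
k(L, T) = 5 + 2*T*(266 + L) (k(L, T) = 5 + (L + 266)*(T + T) = 5 + (266 + L)*(2*T) = 5 + 2*T*(266 + L))
K = -58657/3500 (K = -2 + ((222421 + (5 + 532*102 + 2*163*102))/(115941 - 121191))/4 = -2 + ((222421 + (5 + 54264 + 33252))/(-5250))/4 = -2 + ((222421 + 87521)*(-1/5250))/4 = -2 + (309942*(-1/5250))/4 = -2 + (¼)*(-51657/875) = -2 - 51657/3500 = -58657/3500 ≈ -16.759)
K + n(-202) = -58657/3500 - 202 = -765657/3500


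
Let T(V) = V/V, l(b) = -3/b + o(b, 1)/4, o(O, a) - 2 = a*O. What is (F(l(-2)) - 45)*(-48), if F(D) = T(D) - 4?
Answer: 2304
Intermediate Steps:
o(O, a) = 2 + O*a (o(O, a) = 2 + a*O = 2 + O*a)
l(b) = ½ - 3/b + b/4 (l(b) = -3/b + (2 + b*1)/4 = -3/b + (2 + b)*(¼) = -3/b + (½ + b/4) = ½ - 3/b + b/4)
T(V) = 1
F(D) = -3 (F(D) = 1 - 4 = -3)
(F(l(-2)) - 45)*(-48) = (-3 - 45)*(-48) = -48*(-48) = 2304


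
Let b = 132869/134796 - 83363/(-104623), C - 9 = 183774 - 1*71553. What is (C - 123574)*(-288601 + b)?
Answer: 245588310667420124/75014691 ≈ 3.2739e+9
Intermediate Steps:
C = 112230 (C = 9 + (183774 - 1*71553) = 9 + (183774 - 71553) = 9 + 112221 = 112230)
b = 534854305/300058764 (b = 132869*(1/134796) - 83363*(-1/104623) = 2827/2868 + 83363/104623 = 534854305/300058764 ≈ 1.7825)
(C - 123574)*(-288601 + b) = (112230 - 123574)*(-288601 + 534854305/300058764) = -11344*(-86596724494859/300058764) = 245588310667420124/75014691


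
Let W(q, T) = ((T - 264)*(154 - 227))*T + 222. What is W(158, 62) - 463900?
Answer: 450574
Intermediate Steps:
W(q, T) = 222 + T*(19272 - 73*T) (W(q, T) = ((-264 + T)*(-73))*T + 222 = (19272 - 73*T)*T + 222 = T*(19272 - 73*T) + 222 = 222 + T*(19272 - 73*T))
W(158, 62) - 463900 = (222 - 73*62² + 19272*62) - 463900 = (222 - 73*3844 + 1194864) - 463900 = (222 - 280612 + 1194864) - 463900 = 914474 - 463900 = 450574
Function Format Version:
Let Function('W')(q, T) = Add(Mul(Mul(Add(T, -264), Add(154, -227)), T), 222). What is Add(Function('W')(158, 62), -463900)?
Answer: 450574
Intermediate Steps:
Function('W')(q, T) = Add(222, Mul(T, Add(19272, Mul(-73, T)))) (Function('W')(q, T) = Add(Mul(Mul(Add(-264, T), -73), T), 222) = Add(Mul(Add(19272, Mul(-73, T)), T), 222) = Add(Mul(T, Add(19272, Mul(-73, T))), 222) = Add(222, Mul(T, Add(19272, Mul(-73, T)))))
Add(Function('W')(158, 62), -463900) = Add(Add(222, Mul(-73, Pow(62, 2)), Mul(19272, 62)), -463900) = Add(Add(222, Mul(-73, 3844), 1194864), -463900) = Add(Add(222, -280612, 1194864), -463900) = Add(914474, -463900) = 450574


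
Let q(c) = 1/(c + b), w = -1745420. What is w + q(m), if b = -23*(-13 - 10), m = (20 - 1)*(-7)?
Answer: -691186319/396 ≈ -1.7454e+6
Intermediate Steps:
m = -133 (m = 19*(-7) = -133)
b = 529 (b = -23*(-23) = 529)
q(c) = 1/(529 + c) (q(c) = 1/(c + 529) = 1/(529 + c))
w + q(m) = -1745420 + 1/(529 - 133) = -1745420 + 1/396 = -691186319/396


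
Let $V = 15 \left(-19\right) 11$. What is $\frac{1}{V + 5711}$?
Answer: $\frac{1}{2576} \approx 0.0003882$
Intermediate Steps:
$V = -3135$ ($V = \left(-285\right) 11 = -3135$)
$\frac{1}{V + 5711} = \frac{1}{-3135 + 5711} = \frac{1}{2576}$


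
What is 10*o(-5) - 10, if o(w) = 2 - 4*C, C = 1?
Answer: -30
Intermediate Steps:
o(w) = -2 (o(w) = 2 - 4*1 = 2 - 4 = -2)
10*o(-5) - 10 = 10*(-2) - 10 = -20 - 10 = -30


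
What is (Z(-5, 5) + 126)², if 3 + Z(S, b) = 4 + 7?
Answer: 17956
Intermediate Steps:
Z(S, b) = 8 (Z(S, b) = -3 + (4 + 7) = -3 + 11 = 8)
(Z(-5, 5) + 126)² = (8 + 126)² = 134² = 17956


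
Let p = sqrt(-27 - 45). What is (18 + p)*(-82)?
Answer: -1476 - 492*I*sqrt(2) ≈ -1476.0 - 695.79*I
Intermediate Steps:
p = 6*I*sqrt(2) (p = sqrt(-72) = 6*I*sqrt(2) ≈ 8.4853*I)
(18 + p)*(-82) = (18 + 6*I*sqrt(2))*(-82) = -1476 - 492*I*sqrt(2)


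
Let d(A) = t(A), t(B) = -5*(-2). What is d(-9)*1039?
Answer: 10390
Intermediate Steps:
t(B) = 10
d(A) = 10
d(-9)*1039 = 10*1039 = 10390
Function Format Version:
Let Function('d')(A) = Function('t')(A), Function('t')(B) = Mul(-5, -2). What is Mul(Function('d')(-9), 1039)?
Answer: 10390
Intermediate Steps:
Function('t')(B) = 10
Function('d')(A) = 10
Mul(Function('d')(-9), 1039) = Mul(10, 1039) = 10390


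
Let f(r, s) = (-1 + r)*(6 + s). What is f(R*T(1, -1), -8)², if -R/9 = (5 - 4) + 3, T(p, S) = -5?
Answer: 128164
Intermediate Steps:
R = -36 (R = -9*((5 - 4) + 3) = -9*(1 + 3) = -9*4 = -36)
f(R*T(1, -1), -8)² = (-6 - 1*(-8) + 6*(-36*(-5)) - 36*(-5)*(-8))² = (-6 + 8 + 6*180 + 180*(-8))² = (-6 + 8 + 1080 - 1440)² = (-358)² = 128164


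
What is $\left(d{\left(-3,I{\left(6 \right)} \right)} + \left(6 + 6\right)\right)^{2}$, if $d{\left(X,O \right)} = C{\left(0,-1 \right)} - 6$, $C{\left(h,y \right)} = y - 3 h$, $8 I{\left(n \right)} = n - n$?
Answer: $25$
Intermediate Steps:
$I{\left(n \right)} = 0$ ($I{\left(n \right)} = \frac{n - n}{8} = \frac{1}{8} \cdot 0 = 0$)
$d{\left(X,O \right)} = -7$ ($d{\left(X,O \right)} = \left(-1 - 0\right) - 6 = \left(-1 + 0\right) - 6 = -1 - 6 = -7$)
$\left(d{\left(-3,I{\left(6 \right)} \right)} + \left(6 + 6\right)\right)^{2} = \left(-7 + \left(6 + 6\right)\right)^{2} = \left(-7 + 12\right)^{2} = 5^{2} = 25$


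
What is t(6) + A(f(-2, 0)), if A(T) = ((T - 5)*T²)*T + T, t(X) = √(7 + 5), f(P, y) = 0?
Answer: 2*√3 ≈ 3.4641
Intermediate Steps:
t(X) = 2*√3 (t(X) = √12 = 2*√3)
A(T) = T + T³*(-5 + T) (A(T) = ((-5 + T)*T²)*T + T = (T²*(-5 + T))*T + T = T³*(-5 + T) + T = T + T³*(-5 + T))
t(6) + A(f(-2, 0)) = 2*√3 + (0 + 0⁴ - 5*0³) = 2*√3 + (0 + 0 - 5*0) = 2*√3 + (0 + 0 + 0) = 2*√3 + 0 = 2*√3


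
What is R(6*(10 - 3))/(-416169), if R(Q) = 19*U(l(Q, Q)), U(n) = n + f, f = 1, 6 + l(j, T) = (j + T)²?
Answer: -133969/416169 ≈ -0.32191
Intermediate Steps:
l(j, T) = -6 + (T + j)² (l(j, T) = -6 + (j + T)² = -6 + (T + j)²)
U(n) = 1 + n (U(n) = n + 1 = 1 + n)
R(Q) = -95 + 76*Q² (R(Q) = 19*(1 + (-6 + (Q + Q)²)) = 19*(1 + (-6 + (2*Q)²)) = 19*(1 + (-6 + 4*Q²)) = 19*(-5 + 4*Q²) = -95 + 76*Q²)
R(6*(10 - 3))/(-416169) = (-95 + 76*(6*(10 - 3))²)/(-416169) = (-95 + 76*(6*7)²)*(-1/416169) = (-95 + 76*42²)*(-1/416169) = (-95 + 76*1764)*(-1/416169) = (-95 + 134064)*(-1/416169) = 133969*(-1/416169) = -133969/416169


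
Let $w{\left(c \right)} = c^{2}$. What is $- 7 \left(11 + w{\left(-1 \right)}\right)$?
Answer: $-84$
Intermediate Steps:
$- 7 \left(11 + w{\left(-1 \right)}\right) = - 7 \left(11 + \left(-1\right)^{2}\right) = - 7 \left(11 + 1\right) = \left(-7\right) 12 = -84$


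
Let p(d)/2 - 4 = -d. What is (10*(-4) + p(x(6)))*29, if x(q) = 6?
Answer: -1276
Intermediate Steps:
p(d) = 8 - 2*d (p(d) = 8 + 2*(-d) = 8 - 2*d)
(10*(-4) + p(x(6)))*29 = (10*(-4) + (8 - 2*6))*29 = (-40 + (8 - 12))*29 = (-40 - 4)*29 = -44*29 = -1276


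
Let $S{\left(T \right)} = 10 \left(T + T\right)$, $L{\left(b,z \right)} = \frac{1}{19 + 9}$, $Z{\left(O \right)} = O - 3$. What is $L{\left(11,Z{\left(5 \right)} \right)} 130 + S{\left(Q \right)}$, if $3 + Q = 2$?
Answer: $- \frac{215}{14} \approx -15.357$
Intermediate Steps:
$Q = -1$ ($Q = -3 + 2 = -1$)
$Z{\left(O \right)} = -3 + O$
$L{\left(b,z \right)} = \frac{1}{28}$
$S{\left(T \right)} = 20 T$ ($S{\left(T \right)} = 10 \cdot 2 T = 20 T$)
$L{\left(11,Z{\left(5 \right)} \right)} 130 + S{\left(Q \right)} = \frac{1}{28} \cdot 130 + 20 \left(-1\right) = \frac{65}{14} - 20 = - \frac{215}{14}$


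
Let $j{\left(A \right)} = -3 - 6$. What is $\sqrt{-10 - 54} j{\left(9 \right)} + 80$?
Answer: $80 - 72 i \approx 80.0 - 72.0 i$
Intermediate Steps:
$j{\left(A \right)} = -9$ ($j{\left(A \right)} = -3 - 6 = -9$)
$\sqrt{-10 - 54} j{\left(9 \right)} + 80 = \sqrt{-10 - 54} \left(-9\right) + 80 = \sqrt{-64} \left(-9\right) + 80 = 8 i \left(-9\right) + 80 = - 72 i + 80 = 80 - 72 i$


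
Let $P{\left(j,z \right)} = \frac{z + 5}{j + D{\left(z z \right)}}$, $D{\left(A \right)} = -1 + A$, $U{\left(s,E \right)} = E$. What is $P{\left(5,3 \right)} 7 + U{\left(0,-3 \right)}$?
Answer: $\frac{17}{13} \approx 1.3077$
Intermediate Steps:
$P{\left(j,z \right)} = \frac{5 + z}{-1 + j + z^{2}}$ ($P{\left(j,z \right)} = \frac{z + 5}{j + \left(-1 + z z\right)} = \frac{5 + z}{j + \left(-1 + z^{2}\right)} = \frac{5 + z}{-1 + j + z^{2}}$)
$P{\left(5,3 \right)} 7 + U{\left(0,-3 \right)} = \frac{5 + 3}{-1 + 5 + 3^{2}} \cdot 7 - 3 = \frac{1}{-1 + 5 + 9} \cdot 8 \cdot 7 - 3 = \frac{1}{13} \cdot 8 \cdot 7 - 3 = \frac{8}{13} \cdot 7 - 3 = \frac{56}{13} - 3 = \frac{17}{13}$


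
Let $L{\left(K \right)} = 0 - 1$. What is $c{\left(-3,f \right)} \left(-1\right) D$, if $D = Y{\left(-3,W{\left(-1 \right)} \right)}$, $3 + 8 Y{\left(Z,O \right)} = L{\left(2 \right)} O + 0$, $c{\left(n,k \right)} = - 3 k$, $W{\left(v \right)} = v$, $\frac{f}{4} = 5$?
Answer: $-15$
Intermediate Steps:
$L{\left(K \right)} = -1$ ($L{\left(K \right)} = 0 - 1 = -1$)
$f = 20$ ($f = 4 \cdot 5 = 20$)
$Y{\left(Z,O \right)} = - \frac{3}{8} - \frac{O}{8}$ ($Y{\left(Z,O \right)} = - \frac{3}{8} + \frac{- O + 0}{8} = - \frac{3}{8} + \frac{\left(-1\right) O}{8} = - \frac{3}{8} - \frac{O}{8}$)
$D = - \frac{1}{4}$ ($D = - \frac{3}{8} - - \frac{1}{8} = - \frac{3}{8} + \frac{1}{8} = - \frac{1}{4} \approx -0.25$)
$c{\left(-3,f \right)} \left(-1\right) D = \left(-3\right) 20 \left(-1\right) \left(- \frac{1}{4}\right) = \left(-60\right) \left(-1\right) \left(- \frac{1}{4}\right) = 60 \left(- \frac{1}{4}\right) = -15$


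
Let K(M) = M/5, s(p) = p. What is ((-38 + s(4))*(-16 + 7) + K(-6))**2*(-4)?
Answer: -9290304/25 ≈ -3.7161e+5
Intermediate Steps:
K(M) = M/5 (K(M) = M*(1/5) = M/5)
((-38 + s(4))*(-16 + 7) + K(-6))**2*(-4) = ((-38 + 4)*(-16 + 7) + (1/5)*(-6))**2*(-4) = (-34*(-9) - 6/5)**2*(-4) = (306 - 6/5)**2*(-4) = (1524/5)**2*(-4) = (2322576/25)*(-4) = -9290304/25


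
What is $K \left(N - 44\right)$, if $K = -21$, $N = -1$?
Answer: $945$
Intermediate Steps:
$K \left(N - 44\right) = - 21 \left(-1 - 44\right) = \left(-21\right) \left(-45\right) = 945$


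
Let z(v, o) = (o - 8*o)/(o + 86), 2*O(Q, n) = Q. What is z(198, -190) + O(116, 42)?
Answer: 2351/52 ≈ 45.212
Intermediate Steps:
O(Q, n) = Q/2
z(v, o) = -7*o/(86 + o) (z(v, o) = (-7*o)/(86 + o) = -7*o/(86 + o))
z(198, -190) + O(116, 42) = -7*(-190)/(86 - 190) + (½)*116 = -7*(-190)/(-104) + 58 = -7*(-190)*(-1/104) + 58 = -665/52 + 58 = 2351/52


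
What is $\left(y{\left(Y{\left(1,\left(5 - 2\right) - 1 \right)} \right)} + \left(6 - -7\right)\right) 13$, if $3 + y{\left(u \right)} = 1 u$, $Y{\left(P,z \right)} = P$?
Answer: $143$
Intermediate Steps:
$y{\left(u \right)} = -3 + u$ ($y{\left(u \right)} = -3 + 1 u = -3 + u$)
$\left(y{\left(Y{\left(1,\left(5 - 2\right) - 1 \right)} \right)} + \left(6 - -7\right)\right) 13 = \left(\left(-3 + 1\right) + \left(6 - -7\right)\right) 13 = \left(-2 + \left(6 + 7\right)\right) 13 = \left(-2 + 13\right) 13 = 11 \cdot 13 = 143$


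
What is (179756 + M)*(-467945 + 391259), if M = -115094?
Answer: -4958670132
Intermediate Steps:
(179756 + M)*(-467945 + 391259) = (179756 - 115094)*(-467945 + 391259) = 64662*(-76686) = -4958670132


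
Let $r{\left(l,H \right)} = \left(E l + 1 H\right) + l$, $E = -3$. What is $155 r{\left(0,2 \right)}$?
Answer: $310$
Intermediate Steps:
$r{\left(l,H \right)} = H - 2 l$ ($r{\left(l,H \right)} = \left(- 3 l + 1 H\right) + l = \left(- 3 l + H\right) + l = \left(H - 3 l\right) + l = H - 2 l$)
$155 r{\left(0,2 \right)} = 155 \left(2 - 0\right) = 155 \left(2 + 0\right) = 155 \cdot 2 = 310$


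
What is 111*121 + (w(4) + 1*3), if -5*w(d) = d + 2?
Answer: 67164/5 ≈ 13433.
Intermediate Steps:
w(d) = -⅖ - d/5 (w(d) = -(d + 2)/5 = -(2 + d)/5 = -⅖ - d/5)
111*121 + (w(4) + 1*3) = 111*121 + ((-⅖ - ⅕*4) + 1*3) = 13431 + ((-⅖ - ⅘) + 3) = 13431 + (-6/5 + 3) = 13431 + 9/5 = 67164/5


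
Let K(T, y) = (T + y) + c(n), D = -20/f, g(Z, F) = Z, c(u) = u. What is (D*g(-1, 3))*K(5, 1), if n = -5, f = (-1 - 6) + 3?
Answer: -5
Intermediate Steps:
f = -4 (f = -7 + 3 = -4)
D = 5 (D = -20/(-4) = -20*(-¼) = 5)
K(T, y) = -5 + T + y (K(T, y) = (T + y) - 5 = -5 + T + y)
(D*g(-1, 3))*K(5, 1) = (5*(-1))*(-5 + 5 + 1) = -5*1 = -5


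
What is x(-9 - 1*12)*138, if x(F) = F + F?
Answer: -5796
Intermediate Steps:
x(F) = 2*F
x(-9 - 1*12)*138 = (2*(-9 - 1*12))*138 = (2*(-9 - 12))*138 = (2*(-21))*138 = -42*138 = -5796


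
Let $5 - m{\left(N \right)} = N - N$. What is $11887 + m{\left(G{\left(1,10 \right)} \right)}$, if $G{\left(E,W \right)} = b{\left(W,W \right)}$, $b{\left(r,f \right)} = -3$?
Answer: $11892$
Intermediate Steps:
$G{\left(E,W \right)} = -3$
$m{\left(N \right)} = 5$ ($m{\left(N \right)} = 5 - \left(N - N\right) = 5 - 0 = 5 + 0 = 5$)
$11887 + m{\left(G{\left(1,10 \right)} \right)} = 11887 + 5 = 11892$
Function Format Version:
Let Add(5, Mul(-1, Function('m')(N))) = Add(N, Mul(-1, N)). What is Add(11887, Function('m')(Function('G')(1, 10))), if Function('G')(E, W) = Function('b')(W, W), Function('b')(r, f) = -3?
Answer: 11892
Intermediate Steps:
Function('G')(E, W) = -3
Function('m')(N) = 5 (Function('m')(N) = Add(5, Mul(-1, Add(N, Mul(-1, N)))) = Add(5, Mul(-1, 0)) = Add(5, 0) = 5)
Add(11887, Function('m')(Function('G')(1, 10))) = Add(11887, 5) = 11892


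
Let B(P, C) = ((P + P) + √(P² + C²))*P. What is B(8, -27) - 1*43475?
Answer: -43347 + 8*√793 ≈ -43122.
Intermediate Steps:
B(P, C) = P*(√(C² + P²) + 2*P) (B(P, C) = (2*P + √(C² + P²))*P = (√(C² + P²) + 2*P)*P = P*(√(C² + P²) + 2*P))
B(8, -27) - 1*43475 = 8*(√((-27)² + 8²) + 2*8) - 1*43475 = 8*(√(729 + 64) + 16) - 43475 = 8*(√793 + 16) - 43475 = 8*(16 + √793) - 43475 = (128 + 8*√793) - 43475 = -43347 + 8*√793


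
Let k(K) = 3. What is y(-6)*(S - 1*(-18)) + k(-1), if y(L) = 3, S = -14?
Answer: 15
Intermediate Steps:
y(-6)*(S - 1*(-18)) + k(-1) = 3*(-14 - 1*(-18)) + 3 = 3*(-14 + 18) + 3 = 3*4 + 3 = 12 + 3 = 15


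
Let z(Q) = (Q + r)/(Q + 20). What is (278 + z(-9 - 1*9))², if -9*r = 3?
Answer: 2601769/36 ≈ 72271.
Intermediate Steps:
r = -⅓ (r = -⅑*3 = -⅓ ≈ -0.33333)
z(Q) = (-⅓ + Q)/(20 + Q) (z(Q) = (Q - ⅓)/(Q + 20) = (-⅓ + Q)/(20 + Q))
(278 + z(-9 - 1*9))² = (278 + (-⅓ + (-9 - 1*9))/(20 + (-9 - 1*9)))² = (278 + (-⅓ + (-9 - 9))/(20 + (-9 - 9)))² = (278 + (-⅓ - 18)/(20 - 18))² = (278 - 55/3/2)² = (278 + (½)*(-55/3))² = (278 - 55/6)² = (1613/6)² = 2601769/36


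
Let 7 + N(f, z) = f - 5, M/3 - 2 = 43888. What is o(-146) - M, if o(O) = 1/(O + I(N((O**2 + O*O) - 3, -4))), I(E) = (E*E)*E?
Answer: -10191437821582984889/77401365698967 ≈ -1.3167e+5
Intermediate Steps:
M = 131670 (M = 6 + 3*43888 = 6 + 131664 = 131670)
N(f, z) = -12 + f (N(f, z) = -7 + (f - 5) = -7 + (-5 + f) = -12 + f)
I(E) = E**3 (I(E) = E**2*E = E**3)
o(O) = 1/(O + (-15 + 2*O**2)**3) (o(O) = 1/(O + (-12 + ((O**2 + O*O) - 3))**3) = 1/(O + (-12 + ((O**2 + O**2) - 3))**3) = 1/(O + (-12 + (2*O**2 - 3))**3) = 1/(O + (-12 + (-3 + 2*O**2))**3) = 1/(O + (-15 + 2*O**2)**3))
o(-146) - M = 1/(-146 + (-15 + 2*(-146)**2)**3) - 1*131670 = 1/(-146 + (-15 + 2*21316)**3) - 131670 = 1/(-146 + (-15 + 42632)**3) - 131670 = 1/(-146 + 42617**3) - 131670 = 1/(-146 + 77401365699113) - 131670 = 1/77401365698967 - 131670 = -10191437821582984889/77401365698967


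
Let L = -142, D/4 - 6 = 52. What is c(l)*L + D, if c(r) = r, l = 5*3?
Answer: -1898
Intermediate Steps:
l = 15
D = 232 (D = 24 + 4*52 = 24 + 208 = 232)
c(l)*L + D = 15*(-142) + 232 = -2130 + 232 = -1898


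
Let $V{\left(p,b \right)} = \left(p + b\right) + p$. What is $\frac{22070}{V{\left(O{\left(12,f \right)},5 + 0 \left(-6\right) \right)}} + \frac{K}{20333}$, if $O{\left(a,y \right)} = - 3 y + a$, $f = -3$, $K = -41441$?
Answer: $\frac{446801583}{955651} \approx 467.54$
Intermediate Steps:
$O{\left(a,y \right)} = a - 3 y$
$V{\left(p,b \right)} = b + 2 p$ ($V{\left(p,b \right)} = \left(b + p\right) + p = b + 2 p$)
$\frac{22070}{V{\left(O{\left(12,f \right)},5 + 0 \left(-6\right) \right)}} + \frac{K}{20333} = \frac{22070}{\left(5 + 0 \left(-6\right)\right) + 2 \left(12 - -9\right)} - \frac{41441}{20333} = \frac{22070}{\left(5 + 0\right) + 2 \left(12 + 9\right)} - \frac{41441}{20333} = \frac{22070}{5 + 2 \cdot 21} - \frac{41441}{20333} = \frac{22070}{5 + 42} - \frac{41441}{20333} = \frac{22070}{47} - \frac{41441}{20333} = \frac{446801583}{955651}$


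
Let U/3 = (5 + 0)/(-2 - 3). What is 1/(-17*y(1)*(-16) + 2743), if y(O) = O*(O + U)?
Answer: 1/2199 ≈ 0.00045475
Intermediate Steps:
U = -3 (U = 3*((5 + 0)/(-2 - 3)) = 3*(5/(-5)) = 3*(5*(-1/5)) = 3*(-1) = -3)
y(O) = O*(-3 + O) (y(O) = O*(O - 3) = O*(-3 + O))
1/(-17*y(1)*(-16) + 2743) = 1/(-17*(-3 + 1)*(-16) + 2743) = 1/(-17*(-2)*(-16) + 2743) = 1/(34*(-16) + 2743) = 1/(-544 + 2743) = 1/2199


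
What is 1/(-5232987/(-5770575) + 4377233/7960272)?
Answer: 567103044400/826112977919 ≈ 0.68647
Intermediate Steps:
1/(-5232987/(-5770575) + 4377233/7960272) = 1/(-5232987*(-1)/5770575 + 4377233*(1/7960272)) = 1/(-1*(-581443/641175) + 4377233/7960272) = 1/(581443/641175 + 4377233/7960272) = 1/(826112977919/567103044400) = 567103044400/826112977919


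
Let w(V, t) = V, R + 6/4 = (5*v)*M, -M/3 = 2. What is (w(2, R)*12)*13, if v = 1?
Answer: 312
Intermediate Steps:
M = -6 (M = -3*2 = -6)
R = -63/2 (R = -3/2 + (5*1)*(-6) = -3/2 + 5*(-6) = -3/2 - 30 = -63/2 ≈ -31.500)
(w(2, R)*12)*13 = (2*12)*13 = 24*13 = 312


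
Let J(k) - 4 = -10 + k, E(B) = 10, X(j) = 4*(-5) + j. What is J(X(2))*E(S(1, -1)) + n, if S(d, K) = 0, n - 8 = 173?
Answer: -59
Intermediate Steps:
n = 181 (n = 8 + 173 = 181)
X(j) = -20 + j
J(k) = -6 + k (J(k) = 4 + (-10 + k) = -6 + k)
J(X(2))*E(S(1, -1)) + n = (-6 + (-20 + 2))*10 + 181 = (-6 - 18)*10 + 181 = -24*10 + 181 = -240 + 181 = -59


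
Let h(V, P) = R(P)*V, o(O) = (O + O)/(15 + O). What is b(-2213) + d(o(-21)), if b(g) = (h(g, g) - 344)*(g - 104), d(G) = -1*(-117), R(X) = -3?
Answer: -14585398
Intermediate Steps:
o(O) = 2*O/(15 + O) (o(O) = (2*O)/(15 + O) = 2*O/(15 + O))
h(V, P) = -3*V
d(G) = 117
b(g) = (-344 - 3*g)*(-104 + g) (b(g) = (-3*g - 344)*(g - 104) = (-344 - 3*g)*(-104 + g))
b(-2213) + d(o(-21)) = (35776 - 32*(-2213) - 3*(-2213)**2) + 117 = (35776 + 70816 - 3*4897369) + 117 = (35776 + 70816 - 14692107) + 117 = -14585515 + 117 = -14585398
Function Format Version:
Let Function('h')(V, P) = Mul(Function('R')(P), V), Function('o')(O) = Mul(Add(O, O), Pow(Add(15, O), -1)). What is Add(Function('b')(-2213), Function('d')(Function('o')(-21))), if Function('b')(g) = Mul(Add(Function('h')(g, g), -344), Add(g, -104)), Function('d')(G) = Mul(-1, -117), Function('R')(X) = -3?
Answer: -14585398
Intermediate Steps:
Function('o')(O) = Mul(2, O, Pow(Add(15, O), -1)) (Function('o')(O) = Mul(Mul(2, O), Pow(Add(15, O), -1)) = Mul(2, O, Pow(Add(15, O), -1)))
Function('h')(V, P) = Mul(-3, V)
Function('d')(G) = 117
Function('b')(g) = Mul(Add(-344, Mul(-3, g)), Add(-104, g)) (Function('b')(g) = Mul(Add(Mul(-3, g), -344), Add(g, -104)) = Mul(Add(-344, Mul(-3, g)), Add(-104, g)))
Add(Function('b')(-2213), Function('d')(Function('o')(-21))) = Add(Add(35776, Mul(-32, -2213), Mul(-3, Pow(-2213, 2))), 117) = Add(Add(35776, 70816, Mul(-3, 4897369)), 117) = Add(Add(35776, 70816, -14692107), 117) = Add(-14585515, 117) = -14585398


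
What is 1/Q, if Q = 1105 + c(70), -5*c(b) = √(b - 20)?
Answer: 1105/1221023 + √2/1221023 ≈ 0.00090614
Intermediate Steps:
c(b) = -√(-20 + b)/5 (c(b) = -√(b - 20)/5 = -√(-20 + b)/5)
Q = 1105 - √2 (Q = 1105 - √(-20 + 70)/5 = 1105 - √2 ≈ 1103.6)
1/Q = 1/(1105 - √2)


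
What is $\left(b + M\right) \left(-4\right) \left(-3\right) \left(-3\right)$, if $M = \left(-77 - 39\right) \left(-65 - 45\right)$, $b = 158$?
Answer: $-465048$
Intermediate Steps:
$M = 12760$ ($M = \left(-116\right) \left(-110\right) = 12760$)
$\left(b + M\right) \left(-4\right) \left(-3\right) \left(-3\right) = \left(158 + 12760\right) \left(-4\right) \left(-3\right) \left(-3\right) = 12918 \cdot 12 \left(-3\right) = 12918 \left(-36\right) = -465048$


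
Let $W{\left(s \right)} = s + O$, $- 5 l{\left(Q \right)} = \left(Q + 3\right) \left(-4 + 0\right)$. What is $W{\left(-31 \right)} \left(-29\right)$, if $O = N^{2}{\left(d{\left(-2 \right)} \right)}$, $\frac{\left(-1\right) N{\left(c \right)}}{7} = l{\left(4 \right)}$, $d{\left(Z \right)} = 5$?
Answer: $- \frac{1091589}{25} \approx -43664.0$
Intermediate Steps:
$l{\left(Q \right)} = \frac{12}{5} + \frac{4 Q}{5}$ ($l{\left(Q \right)} = - \frac{\left(Q + 3\right) \left(-4 + 0\right)}{5} = - \frac{\left(3 + Q\right) \left(-4\right)}{5} = - \frac{-12 - 4 Q}{5} = \frac{12}{5} + \frac{4 Q}{5}$)
$N{\left(c \right)} = - \frac{196}{5}$ ($N{\left(c \right)} = - 7 \left(\frac{12}{5} + \frac{4}{5} \cdot 4\right) = - 7 \left(\frac{12}{5} + \frac{16}{5}\right) = \left(-7\right) \frac{28}{5} = - \frac{196}{5}$)
$O = \frac{38416}{25}$ ($O = \left(- \frac{196}{5}\right)^{2} = \frac{38416}{25} \approx 1536.6$)
$W{\left(s \right)} = \frac{38416}{25} + s$ ($W{\left(s \right)} = s + \frac{38416}{25} = \frac{38416}{25} + s$)
$W{\left(-31 \right)} \left(-29\right) = \left(\frac{38416}{25} - 31\right) \left(-29\right) = \frac{37641}{25} \left(-29\right) = - \frac{1091589}{25}$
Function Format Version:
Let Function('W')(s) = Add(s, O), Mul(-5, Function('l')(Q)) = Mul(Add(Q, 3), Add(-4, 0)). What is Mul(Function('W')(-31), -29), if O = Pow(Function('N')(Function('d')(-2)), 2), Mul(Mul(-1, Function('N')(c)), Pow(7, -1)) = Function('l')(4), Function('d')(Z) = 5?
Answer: Rational(-1091589, 25) ≈ -43664.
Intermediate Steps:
Function('l')(Q) = Add(Rational(12, 5), Mul(Rational(4, 5), Q)) (Function('l')(Q) = Mul(Rational(-1, 5), Mul(Add(Q, 3), Add(-4, 0))) = Mul(Rational(-1, 5), Mul(Add(3, Q), -4)) = Mul(Rational(-1, 5), Add(-12, Mul(-4, Q))) = Add(Rational(12, 5), Mul(Rational(4, 5), Q)))
Function('N')(c) = Rational(-196, 5) (Function('N')(c) = Mul(-7, Add(Rational(12, 5), Mul(Rational(4, 5), 4))) = Mul(-7, Add(Rational(12, 5), Rational(16, 5))) = Mul(-7, Rational(28, 5)) = Rational(-196, 5))
O = Rational(38416, 25) (O = Pow(Rational(-196, 5), 2) = Rational(38416, 25) ≈ 1536.6)
Function('W')(s) = Add(Rational(38416, 25), s) (Function('W')(s) = Add(s, Rational(38416, 25)) = Add(Rational(38416, 25), s))
Mul(Function('W')(-31), -29) = Mul(Add(Rational(38416, 25), -31), -29) = Mul(Rational(37641, 25), -29) = Rational(-1091589, 25)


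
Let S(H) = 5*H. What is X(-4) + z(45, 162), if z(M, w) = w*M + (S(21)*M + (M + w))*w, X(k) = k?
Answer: 806270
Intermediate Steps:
z(M, w) = M*w + w*(w + 106*M) (z(M, w) = w*M + ((5*21)*M + (M + w))*w = M*w + (105*M + (M + w))*w = M*w + (w + 106*M)*w = M*w + w*(w + 106*M))
X(-4) + z(45, 162) = -4 + 162*(162 + 107*45) = -4 + 162*(162 + 4815) = -4 + 162*4977 = -4 + 806274 = 806270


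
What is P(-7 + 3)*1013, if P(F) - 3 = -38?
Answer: -35455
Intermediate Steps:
P(F) = -35 (P(F) = 3 - 38 = -35)
P(-7 + 3)*1013 = -35*1013 = -35455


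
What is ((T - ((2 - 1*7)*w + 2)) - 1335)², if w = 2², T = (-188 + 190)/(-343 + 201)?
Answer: 8743746064/5041 ≈ 1.7345e+6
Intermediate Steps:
T = -1/71 (T = 2/(-142) = 2*(-1/142) = -1/71 ≈ -0.014085)
w = 4
((T - ((2 - 1*7)*w + 2)) - 1335)² = ((-1/71 - ((2 - 1*7)*4 + 2)) - 1335)² = ((-1/71 - ((2 - 7)*4 + 2)) - 1335)² = ((-1/71 - (-5*4 + 2)) - 1335)² = ((-1/71 - (-20 + 2)) - 1335)² = ((-1/71 - 1*(-18)) - 1335)² = ((-1/71 + 18) - 1335)² = (1277/71 - 1335)² = (-93508/71)² = 8743746064/5041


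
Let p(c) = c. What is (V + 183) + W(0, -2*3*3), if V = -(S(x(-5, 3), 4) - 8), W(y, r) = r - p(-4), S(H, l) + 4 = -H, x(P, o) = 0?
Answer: 181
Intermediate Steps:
S(H, l) = -4 - H
W(y, r) = 4 + r (W(y, r) = r - 1*(-4) = r + 4 = 4 + r)
V = 12 (V = -((-4 - 1*0) - 8) = -((-4 + 0) - 8) = -(-4 - 8) = -1*(-12) = 12)
(V + 183) + W(0, -2*3*3) = (12 + 183) + (4 - 2*3*3) = 195 + (4 - 6*3) = 195 + (4 - 18) = 195 - 14 = 181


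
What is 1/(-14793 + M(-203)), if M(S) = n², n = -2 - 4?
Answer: -1/14757 ≈ -6.7764e-5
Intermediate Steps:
n = -6
M(S) = 36 (M(S) = (-6)² = 36)
1/(-14793 + M(-203)) = 1/(-14793 + 36) = 1/(-14757) = -1/14757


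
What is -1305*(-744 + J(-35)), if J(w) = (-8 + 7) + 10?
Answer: 959175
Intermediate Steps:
J(w) = 9 (J(w) = -1 + 10 = 9)
-1305*(-744 + J(-35)) = -1305*(-744 + 9) = -1305*(-735) = 959175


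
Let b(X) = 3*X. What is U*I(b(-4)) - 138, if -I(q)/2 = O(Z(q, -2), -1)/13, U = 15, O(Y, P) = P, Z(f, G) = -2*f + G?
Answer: -1764/13 ≈ -135.69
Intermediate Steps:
Z(f, G) = G - 2*f
I(q) = 2/13 (I(q) = -(-2)/13 = -2*(-1/13) = 2/13)
U*I(b(-4)) - 138 = 15*(2/13) - 138 = 30/13 - 138 = -1764/13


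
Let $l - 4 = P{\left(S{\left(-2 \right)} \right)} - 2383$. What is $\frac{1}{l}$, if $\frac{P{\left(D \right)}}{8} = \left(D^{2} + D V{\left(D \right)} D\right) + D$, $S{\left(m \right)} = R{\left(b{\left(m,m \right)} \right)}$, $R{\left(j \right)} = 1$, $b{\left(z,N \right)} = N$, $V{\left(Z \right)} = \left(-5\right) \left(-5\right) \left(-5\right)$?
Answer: $- \frac{1}{3363} \approx -0.00029735$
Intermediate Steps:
$V{\left(Z \right)} = -125$ ($V{\left(Z \right)} = 25 \left(-5\right) = -125$)
$S{\left(m \right)} = 1$
$P{\left(D \right)} = - 992 D^{2} + 8 D$ ($P{\left(D \right)} = 8 \left(\left(D^{2} + D \left(-125\right) D\right) + D\right) = 8 \left(\left(D^{2} + - 125 D D\right) + D\right) = 8 \left(\left(D^{2} - 125 D^{2}\right) + D\right) = 8 \left(- 124 D^{2} + D\right) = 8 \left(D - 124 D^{2}\right) = - 992 D^{2} + 8 D$)
$l = -3363$ ($l = 4 + \left(8 \cdot 1 \left(1 - 124\right) - 2383\right) = 4 - \left(2383 - 8 \left(1 - 124\right)\right) = 4 - \left(2383 - -984\right) = 4 - 3367 = -3363$)
$\frac{1}{l} = \frac{1}{-3363} = - \frac{1}{3363}$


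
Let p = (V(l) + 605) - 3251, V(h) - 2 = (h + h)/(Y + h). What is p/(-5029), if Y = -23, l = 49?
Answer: 34323/65377 ≈ 0.52500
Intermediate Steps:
V(h) = 2 + 2*h/(-23 + h) (V(h) = 2 + (h + h)/(-23 + h) = 2 + (2*h)/(-23 + h) = 2 + 2*h/(-23 + h))
p = -34323/13 (p = (2*(-23 + 2*49)/(-23 + 49) + 605) - 3251 = (2*(-23 + 98)/26 + 605) - 3251 = (2*(1/26)*75 + 605) - 3251 = (75/13 + 605) - 3251 = 7940/13 - 3251 = -34323/13 ≈ -2640.2)
p/(-5029) = -34323/13/(-5029) = -34323/13*(-1/5029) = 34323/65377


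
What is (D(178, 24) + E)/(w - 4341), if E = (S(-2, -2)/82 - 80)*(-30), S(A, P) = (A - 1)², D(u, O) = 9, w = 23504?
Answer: 98634/785683 ≈ 0.12554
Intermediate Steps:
S(A, P) = (-1 + A)²
E = 98265/41 (E = ((-1 - 2)²/82 - 80)*(-30) = ((-3)²*(1/82) - 80)*(-30) = (9*(1/82) - 80)*(-30) = (9/82 - 80)*(-30) = -6551/82*(-30) = 98265/41 ≈ 2396.7)
(D(178, 24) + E)/(w - 4341) = (9 + 98265/41)/(23504 - 4341) = (98634/41)/19163 = (98634/41)*(1/19163) = 98634/785683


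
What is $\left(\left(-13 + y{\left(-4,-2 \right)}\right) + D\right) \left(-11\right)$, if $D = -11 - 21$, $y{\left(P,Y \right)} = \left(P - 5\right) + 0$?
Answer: $594$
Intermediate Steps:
$y{\left(P,Y \right)} = -5 + P$ ($y{\left(P,Y \right)} = \left(-5 + P\right) + 0 = -5 + P$)
$D = -32$ ($D = -11 - 21 = -32$)
$\left(\left(-13 + y{\left(-4,-2 \right)}\right) + D\right) \left(-11\right) = \left(\left(-13 - 9\right) - 32\right) \left(-11\right) = \left(-22 - 32\right) \left(-11\right) = \left(-54\right) \left(-11\right) = 594$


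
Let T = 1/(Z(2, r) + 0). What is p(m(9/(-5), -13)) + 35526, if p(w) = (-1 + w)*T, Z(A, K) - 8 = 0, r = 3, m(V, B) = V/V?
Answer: 35526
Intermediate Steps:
m(V, B) = 1
Z(A, K) = 8 (Z(A, K) = 8 + 0 = 8)
T = ⅛ (T = 1/(8 + 0) = 1/8 = ⅛ ≈ 0.12500)
p(w) = -⅛ + w/8 (p(w) = (-1 + w)*(⅛) = -⅛ + w/8)
p(m(9/(-5), -13)) + 35526 = (-⅛ + (⅛)*1) + 35526 = (-⅛ + ⅛) + 35526 = 0 + 35526 = 35526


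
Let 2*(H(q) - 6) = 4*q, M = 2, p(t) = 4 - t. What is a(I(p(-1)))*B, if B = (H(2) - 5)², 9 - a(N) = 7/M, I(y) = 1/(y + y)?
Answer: 275/2 ≈ 137.50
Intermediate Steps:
H(q) = 6 + 2*q (H(q) = 6 + (4*q)/2 = 6 + 2*q)
I(y) = 1/(2*y)
a(N) = 11/2 (a(N) = 9 - 7/2 = 11/2)
B = 25 (B = ((6 + 2*2) - 5)² = ((6 + 4) - 5)² = (10 - 5)² = 5² = 25)
a(I(p(-1)))*B = (11/2)*25 = 275/2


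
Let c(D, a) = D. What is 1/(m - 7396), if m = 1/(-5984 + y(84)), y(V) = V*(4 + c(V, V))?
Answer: -1408/10413567 ≈ -0.00013521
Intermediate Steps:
y(V) = V*(4 + V)
m = 1/1408 (m = 1/(-5984 + 84*(4 + 84)) = 1/(-5984 + 84*88) = 1/(-5984 + 7392) = 1/1408 ≈ 0.00071023)
1/(m - 7396) = 1/(1/1408 - 7396) = 1/(-10413567/1408) = -1408/10413567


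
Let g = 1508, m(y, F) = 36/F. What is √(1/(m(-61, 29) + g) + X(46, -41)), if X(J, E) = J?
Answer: √22030152294/21884 ≈ 6.7824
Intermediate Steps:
√(1/(m(-61, 29) + g) + X(46, -41)) = √(1/(36/29 + 1508) + 46) = √(1/(43768/29) + 46) = √(29/43768 + 46) = √(2013357/43768) = √22030152294/21884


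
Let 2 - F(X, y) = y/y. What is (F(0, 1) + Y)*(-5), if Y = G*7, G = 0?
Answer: -5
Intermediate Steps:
F(X, y) = 1 (F(X, y) = 2 - y/y = 2 - 1*1 = 2 - 1 = 1)
Y = 0 (Y = 0*7 = 0)
(F(0, 1) + Y)*(-5) = (1 + 0)*(-5) = 1*(-5) = -5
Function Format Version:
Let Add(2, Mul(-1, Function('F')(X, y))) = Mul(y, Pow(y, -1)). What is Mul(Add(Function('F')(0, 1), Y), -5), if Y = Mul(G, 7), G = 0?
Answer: -5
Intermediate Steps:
Function('F')(X, y) = 1 (Function('F')(X, y) = Add(2, Mul(-1, Mul(y, Pow(y, -1)))) = Add(2, Mul(-1, 1)) = Add(2, -1) = 1)
Y = 0 (Y = Mul(0, 7) = 0)
Mul(Add(Function('F')(0, 1), Y), -5) = Mul(Add(1, 0), -5) = Mul(1, -5) = -5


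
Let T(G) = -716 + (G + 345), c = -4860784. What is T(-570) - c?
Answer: 4859843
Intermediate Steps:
T(G) = -371 + G (T(G) = -716 + (345 + G) = -371 + G)
T(-570) - c = (-371 - 570) - 1*(-4860784) = -941 + 4860784 = 4859843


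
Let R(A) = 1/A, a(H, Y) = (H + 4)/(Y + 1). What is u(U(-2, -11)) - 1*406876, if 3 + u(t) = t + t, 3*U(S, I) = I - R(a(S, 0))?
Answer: -1220660/3 ≈ -4.0689e+5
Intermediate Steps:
a(H, Y) = (4 + H)/(1 + Y)
U(S, I) = -1/(3*(4 + S)) + I/3 (U(S, I) = (I - 1/((4 + S)/(1 + 0)))/3 = (I - 1/((4 + S)/1))/3 = (I - 1/(1*(4 + S)))/3 = (I - 1/(4 + S))/3 = -1/(3*(4 + S)) + I/3)
u(t) = -3 + 2*t (u(t) = -3 + (t + t) = -3 + 2*t)
u(U(-2, -11)) - 1*406876 = (-3 + 2*((-1 - 11*(4 - 2))/(3*(4 - 2)))) - 1*406876 = (-3 + 2*((⅓)*(-1 - 11*2)/2)) - 406876 = (-3 + 2*((⅓)*(½)*(-1 - 22))) - 406876 = (-3 + 2*((⅓)*(½)*(-23))) - 406876 = (-3 + 2*(-23/6)) - 406876 = (-3 - 23/3) - 406876 = -32/3 - 406876 = -1220660/3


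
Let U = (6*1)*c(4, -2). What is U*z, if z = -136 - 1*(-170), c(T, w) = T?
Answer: 816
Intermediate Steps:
U = 24 (U = (6*1)*4 = 6*4 = 24)
z = 34 (z = -136 + 170 = 34)
U*z = 24*34 = 816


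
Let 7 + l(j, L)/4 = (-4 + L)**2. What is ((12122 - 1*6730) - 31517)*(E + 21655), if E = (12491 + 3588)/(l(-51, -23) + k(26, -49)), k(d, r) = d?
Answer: -1648977317625/2914 ≈ -5.6588e+8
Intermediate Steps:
l(j, L) = -28 + 4*(-4 + L)**2
E = 16079/2914 (E = (12491 + 3588)/((-28 + 4*(-4 - 23)**2) + 26) = 16079/((-28 + 4*(-27)**2) + 26) = 16079/((-28 + 4*729) + 26) = 16079/((-28 + 2916) + 26) = 16079/(2888 + 26) = 16079/2914 ≈ 5.5178)
((12122 - 1*6730) - 31517)*(E + 21655) = ((12122 - 1*6730) - 31517)*(16079/2914 + 21655) = ((12122 - 6730) - 31517)*(63118749/2914) = (5392 - 31517)*(63118749/2914) = -26125*63118749/2914 = -1648977317625/2914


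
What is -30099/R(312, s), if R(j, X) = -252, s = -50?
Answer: 10033/84 ≈ 119.44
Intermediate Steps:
-30099/R(312, s) = -30099/(-252) = -30099*(-1/252) = 10033/84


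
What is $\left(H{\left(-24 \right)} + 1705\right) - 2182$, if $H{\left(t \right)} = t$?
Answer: $-501$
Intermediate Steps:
$\left(H{\left(-24 \right)} + 1705\right) - 2182 = \left(-24 + 1705\right) - 2182 = 1681 - 2182 = -501$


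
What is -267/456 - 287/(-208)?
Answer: 3139/3952 ≈ 0.79428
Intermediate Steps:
-267/456 - 287/(-208) = -267*1/456 - 287*(-1/208) = -89/152 + 287/208 = 3139/3952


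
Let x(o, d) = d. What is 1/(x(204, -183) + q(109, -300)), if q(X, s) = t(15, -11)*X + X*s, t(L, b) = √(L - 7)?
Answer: -32883/1081196641 - 218*√2/1081196641 ≈ -3.0699e-5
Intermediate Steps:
t(L, b) = √(-7 + L)
q(X, s) = X*s + 2*X*√2 (q(X, s) = √(-7 + 15)*X + X*s = √8*X + X*s = (2*√2)*X + X*s = 2*X*√2 + X*s = X*s + 2*X*√2)
1/(x(204, -183) + q(109, -300)) = 1/(-183 + 109*(-300 + 2*√2)) = 1/(-183 + (-32700 + 218*√2)) = 1/(-32883 + 218*√2)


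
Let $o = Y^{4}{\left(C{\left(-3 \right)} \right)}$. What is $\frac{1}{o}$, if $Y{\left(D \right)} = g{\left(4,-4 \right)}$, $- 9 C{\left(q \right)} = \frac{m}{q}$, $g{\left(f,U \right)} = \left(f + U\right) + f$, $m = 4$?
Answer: $\frac{1}{256} \approx 0.0039063$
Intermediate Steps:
$g{\left(f,U \right)} = U + 2 f$ ($g{\left(f,U \right)} = \left(U + f\right) + f = U + 2 f$)
$C{\left(q \right)} = - \frac{4}{9 q}$ ($C{\left(q \right)} = - \frac{4 \frac{1}{q}}{9} = - \frac{4}{9 q}$)
$Y{\left(D \right)} = 4$ ($Y{\left(D \right)} = -4 + 2 \cdot 4 = -4 + 8 = 4$)
$o = 256$ ($o = 4^{4} = 256$)
$\frac{1}{o} = \frac{1}{256}$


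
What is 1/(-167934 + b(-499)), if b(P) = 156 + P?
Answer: -1/168277 ≈ -5.9426e-6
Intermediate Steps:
1/(-167934 + b(-499)) = 1/(-167934 + (156 - 499)) = 1/(-167934 - 343) = 1/(-168277) = -1/168277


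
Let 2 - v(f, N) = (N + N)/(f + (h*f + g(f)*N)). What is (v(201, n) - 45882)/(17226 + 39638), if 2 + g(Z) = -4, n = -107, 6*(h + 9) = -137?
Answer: -127443277/157953976 ≈ -0.80684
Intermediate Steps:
h = -191/6 (h = -9 + (1/6)*(-137) = -9 - 137/6 = -191/6 ≈ -31.833)
g(Z) = -6 (g(Z) = -2 - 4 = -6)
v(f, N) = 2 - 2*N/(-6*N - 185*f/6) (v(f, N) = 2 - (N + N)/(f + (-191*f/6 - 6*N)) = 2 - 2*N/(f + (-6*N - 191*f/6)) = 2 - 2*N/(-6*N - 185*f/6))
(v(201, n) - 45882)/(17226 + 39638) = (2*(42*(-107) + 185*201)/(36*(-107) + 185*201) - 45882)/(17226 + 39638) = (2*(-4494 + 37185)/(-3852 + 37185) - 45882)/56864 = (2*32691/33333 - 45882)*(1/56864) = (2*(1/33333)*32691 - 45882)*(1/56864) = (21794/11111 - 45882)*(1/56864) = -509773108/11111*1/56864 = -127443277/157953976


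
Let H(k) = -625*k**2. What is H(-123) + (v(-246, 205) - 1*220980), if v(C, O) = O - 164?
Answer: -9676564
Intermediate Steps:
v(C, O) = -164 + O
H(-123) + (v(-246, 205) - 1*220980) = -625*(-123)**2 + ((-164 + 205) - 1*220980) = -625*15129 + (41 - 220980) = -9455625 - 220939 = -9676564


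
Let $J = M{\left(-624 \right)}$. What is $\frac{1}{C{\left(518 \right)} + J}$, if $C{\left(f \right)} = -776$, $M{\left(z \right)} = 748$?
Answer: $- \frac{1}{28} \approx -0.035714$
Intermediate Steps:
$J = 748$
$\frac{1}{C{\left(518 \right)} + J} = \frac{1}{-776 + 748} = \frac{1}{-28} = - \frac{1}{28}$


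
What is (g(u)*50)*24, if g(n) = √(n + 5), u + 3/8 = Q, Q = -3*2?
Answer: 300*I*√22 ≈ 1407.1*I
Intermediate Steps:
Q = -6
u = -51/8 (u = -3/8 - 6 = -51/8 ≈ -6.3750)
g(n) = √(5 + n)
(g(u)*50)*24 = (√(5 - 51/8)*50)*24 = (√(-11/8)*50)*24 = ((I*√22/4)*50)*24 = (25*I*√22/2)*24 = 300*I*√22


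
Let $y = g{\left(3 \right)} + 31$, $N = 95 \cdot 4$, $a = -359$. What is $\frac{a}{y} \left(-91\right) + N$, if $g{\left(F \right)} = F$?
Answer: $\frac{45589}{34} \approx 1340.9$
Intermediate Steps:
$N = 380$
$y = 34$ ($y = 3 + 31 = 34$)
$\frac{a}{y} \left(-91\right) + N = - \frac{359}{34} \left(-91\right) + 380 = \left(-359\right) \frac{1}{34} \left(-91\right) + 380 = \left(- \frac{359}{34}\right) \left(-91\right) + 380 = \frac{32669}{34} + 380 = \frac{45589}{34}$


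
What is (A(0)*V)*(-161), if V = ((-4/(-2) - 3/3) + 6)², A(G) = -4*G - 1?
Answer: 7889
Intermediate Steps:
A(G) = -1 - 4*G
V = 49 (V = ((-4*(-½) - 3*⅓) + 6)² = ((2 - 1) + 6)² = (1 + 6)² = 7² = 49)
(A(0)*V)*(-161) = ((-1 - 4*0)*49)*(-161) = ((-1 + 0)*49)*(-161) = -1*49*(-161) = -49*(-161) = 7889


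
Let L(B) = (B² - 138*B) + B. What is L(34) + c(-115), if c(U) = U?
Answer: -3617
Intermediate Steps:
L(B) = B² - 137*B
L(34) + c(-115) = 34*(-137 + 34) - 115 = 34*(-103) - 115 = -3502 - 115 = -3617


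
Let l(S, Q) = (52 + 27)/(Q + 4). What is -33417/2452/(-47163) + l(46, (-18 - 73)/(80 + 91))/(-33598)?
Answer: -1891229979/4860843802036 ≈ -0.00038907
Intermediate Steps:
l(S, Q) = 79/(4 + Q)
-33417/2452/(-47163) + l(46, (-18 - 73)/(80 + 91))/(-33598) = -33417/2452/(-47163) + (79/(4 + (-18 - 73)/(80 + 91)))/(-33598) = -33417*1/2452*(-1/47163) + (79/(4 - 91/171))*(-1/33598) = -33417/2452*(-1/47163) + (79/(4 - 91*1/171))*(-1/33598) = 141/487948 + (79/(4 - 91/171))*(-1/33598) = 141/487948 + (79/(593/171))*(-1/33598) = 141/487948 + (79*(171/593))*(-1/33598) = 141/487948 + (13509/593)*(-1/33598) = 141/487948 - 13509/19923614 = -1891229979/4860843802036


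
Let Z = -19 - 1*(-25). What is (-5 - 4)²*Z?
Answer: 486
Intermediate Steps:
Z = 6 (Z = -19 + 25 = 6)
(-5 - 4)²*Z = (-5 - 4)²*6 = (-9)²*6 = 81*6 = 486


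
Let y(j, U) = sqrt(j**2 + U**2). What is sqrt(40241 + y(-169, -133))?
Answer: sqrt(40241 + 25*sqrt(74)) ≈ 201.14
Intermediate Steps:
y(j, U) = sqrt(U**2 + j**2)
sqrt(40241 + y(-169, -133)) = sqrt(40241 + sqrt((-133)**2 + (-169)**2)) = sqrt(40241 + sqrt(17689 + 28561)) = sqrt(40241 + sqrt(46250)) = sqrt(40241 + 25*sqrt(74))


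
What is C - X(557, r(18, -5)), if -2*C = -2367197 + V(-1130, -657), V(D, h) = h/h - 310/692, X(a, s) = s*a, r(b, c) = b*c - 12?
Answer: 858365259/692 ≈ 1.2404e+6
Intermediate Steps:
r(b, c) = -12 + b*c
X(a, s) = a*s
V(D, h) = 191/346 (V(D, h) = 1 - 310*1/692 = 1 - 155/346 = 191/346)
C = 819049971/692 (C = -(-2367197 + 191/346)/2 = -½*(-819049971/346) = 819049971/692 ≈ 1.1836e+6)
C - X(557, r(18, -5)) = 819049971/692 - 557*(-12 + 18*(-5)) = 819049971/692 - 557*(-12 - 90) = 819049971/692 - 557*(-102) = 819049971/692 - 1*(-56814) = 819049971/692 + 56814 = 858365259/692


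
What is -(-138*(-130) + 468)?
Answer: -18408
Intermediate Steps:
-(-138*(-130) + 468) = -(17940 + 468) = -1*18408 = -18408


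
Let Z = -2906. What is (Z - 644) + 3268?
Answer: -282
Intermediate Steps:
(Z - 644) + 3268 = (-2906 - 644) + 3268 = -3550 + 3268 = -282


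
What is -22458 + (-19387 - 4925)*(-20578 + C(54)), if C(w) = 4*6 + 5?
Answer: 499564830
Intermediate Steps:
C(w) = 29 (C(w) = 24 + 5 = 29)
-22458 + (-19387 - 4925)*(-20578 + C(54)) = -22458 + (-19387 - 4925)*(-20578 + 29) = -22458 - 24312*(-20549) = -22458 + 499587288 = 499564830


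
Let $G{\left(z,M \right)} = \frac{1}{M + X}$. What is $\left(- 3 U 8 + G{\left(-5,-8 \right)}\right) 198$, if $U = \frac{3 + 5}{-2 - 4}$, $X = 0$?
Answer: $\frac{25245}{4} \approx 6311.3$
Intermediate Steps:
$G{\left(z,M \right)} = \frac{1}{M}$ ($G{\left(z,M \right)} = \frac{1}{M + 0} = \frac{1}{M}$)
$U = - \frac{4}{3}$ ($U = \frac{8}{-6} = 8 \left(- \frac{1}{6}\right) = - \frac{4}{3} \approx -1.3333$)
$\left(- 3 U 8 + G{\left(-5,-8 \right)}\right) 198 = \left(\left(-3\right) \left(- \frac{4}{3}\right) 8 + \frac{1}{-8}\right) 198 = \left(4 \cdot 8 - \frac{1}{8}\right) 198 = \left(32 - \frac{1}{8}\right) 198 = \frac{255}{8} \cdot 198 = \frac{25245}{4}$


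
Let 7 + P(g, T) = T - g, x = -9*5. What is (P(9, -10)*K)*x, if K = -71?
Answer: -83070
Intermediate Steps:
x = -45
P(g, T) = -7 + T - g (P(g, T) = -7 + (T - g) = -7 + T - g)
(P(9, -10)*K)*x = ((-7 - 10 - 1*9)*(-71))*(-45) = ((-7 - 10 - 9)*(-71))*(-45) = -26*(-71)*(-45) = 1846*(-45) = -83070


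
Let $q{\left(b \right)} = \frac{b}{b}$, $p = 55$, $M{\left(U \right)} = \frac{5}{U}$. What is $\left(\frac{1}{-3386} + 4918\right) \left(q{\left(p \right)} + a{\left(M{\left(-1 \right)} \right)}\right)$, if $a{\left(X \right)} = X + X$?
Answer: $- \frac{149871123}{3386} \approx -44262.0$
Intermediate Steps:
$a{\left(X \right)} = 2 X$
$q{\left(b \right)} = 1$
$\left(\frac{1}{-3386} + 4918\right) \left(q{\left(p \right)} + a{\left(M{\left(-1 \right)} \right)}\right) = \left(\frac{1}{-3386} + 4918\right) \left(1 + 2 \frac{5}{-1}\right) = \left(- \frac{1}{3386} + 4918\right) \left(1 + 2 \cdot 5 \left(-1\right)\right) = \frac{16652347 \left(1 + 2 \left(-5\right)\right)}{3386} = \frac{16652347 \left(1 - 10\right)}{3386} = \frac{16652347}{3386} \left(-9\right) = - \frac{149871123}{3386}$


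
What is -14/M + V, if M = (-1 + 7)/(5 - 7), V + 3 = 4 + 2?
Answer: 23/3 ≈ 7.6667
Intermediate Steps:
V = 3 (V = -3 + (4 + 2) = -3 + 6 = 3)
M = -3 (M = 6/(-2) = 6*(-½) = -3)
-14/M + V = -14/(-3) + 3 = -14*(-⅓) + 3 = 14/3 + 3 = 23/3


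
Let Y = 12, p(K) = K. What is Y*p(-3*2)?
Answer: -72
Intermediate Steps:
Y*p(-3*2) = 12*(-3*2) = 12*(-6) = -72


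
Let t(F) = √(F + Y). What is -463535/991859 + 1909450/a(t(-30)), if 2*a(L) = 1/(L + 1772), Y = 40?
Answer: 6711999913333665/991859 + 3818900*√10 ≈ 6.7792e+9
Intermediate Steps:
t(F) = √(40 + F) (t(F) = √(F + 40) = √(40 + F))
a(L) = 1/(2*(1772 + L)) (a(L) = 1/(2*(L + 1772)) = 1/(2*(1772 + L)))
-463535/991859 + 1909450/a(t(-30)) = -463535/991859 + 1909450/((1/(2*(1772 + √(40 - 30))))) = -463535*1/991859 + 1909450/((1/(2*(1772 + √10)))) = -463535/991859 + 1909450*(3544 + 2*√10) = -463535/991859 + (6767090800 + 3818900*√10) = 6711999913333665/991859 + 3818900*√10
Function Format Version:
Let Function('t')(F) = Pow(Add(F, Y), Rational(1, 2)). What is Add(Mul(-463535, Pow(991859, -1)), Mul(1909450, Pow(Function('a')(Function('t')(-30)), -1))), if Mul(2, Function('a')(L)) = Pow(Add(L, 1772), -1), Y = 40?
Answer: Add(Rational(6711999913333665, 991859), Mul(3818900, Pow(10, Rational(1, 2)))) ≈ 6.7792e+9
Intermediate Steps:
Function('t')(F) = Pow(Add(40, F), Rational(1, 2)) (Function('t')(F) = Pow(Add(F, 40), Rational(1, 2)) = Pow(Add(40, F), Rational(1, 2)))
Function('a')(L) = Mul(Rational(1, 2), Pow(Add(1772, L), -1)) (Function('a')(L) = Mul(Rational(1, 2), Pow(Add(L, 1772), -1)) = Mul(Rational(1, 2), Pow(Add(1772, L), -1)))
Add(Mul(-463535, Pow(991859, -1)), Mul(1909450, Pow(Function('a')(Function('t')(-30)), -1))) = Add(Mul(-463535, Pow(991859, -1)), Mul(1909450, Pow(Mul(Rational(1, 2), Pow(Add(1772, Pow(Add(40, -30), Rational(1, 2))), -1)), -1))) = Add(Mul(-463535, Rational(1, 991859)), Mul(1909450, Pow(Mul(Rational(1, 2), Pow(Add(1772, Pow(10, Rational(1, 2))), -1)), -1))) = Add(Rational(-463535, 991859), Mul(1909450, Add(3544, Mul(2, Pow(10, Rational(1, 2)))))) = Add(Rational(-463535, 991859), Add(6767090800, Mul(3818900, Pow(10, Rational(1, 2))))) = Add(Rational(6711999913333665, 991859), Mul(3818900, Pow(10, Rational(1, 2))))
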